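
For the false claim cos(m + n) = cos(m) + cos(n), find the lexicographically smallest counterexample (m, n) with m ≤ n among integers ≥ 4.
(m, n) = (4, 4)

Substituting (4, 4) into the claim:
LHS = cos(4 + 4) = cos(8) ≈ -0.1455
RHS = cos(4) + cos(4) = 2·cos(4) ≈ -1.307

Since LHS ≠ RHS, this pair disproves the claim, and no lexicographically smaller pair (m ≤ n, integers ≥ 4) does.

For instance (6, 8) is also a counterexample (LHS = cos(14) ≈ 0.1367, RHS = cos(8) + cos(6) ≈ 0.8147), but it's lexicographically larger.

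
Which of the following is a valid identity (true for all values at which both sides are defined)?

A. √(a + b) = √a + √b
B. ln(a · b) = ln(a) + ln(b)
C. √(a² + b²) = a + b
A: fails at (1, 1) — LHS = √(2) ≈ 1.414, RHS = 2.
B: holds — e.g. at (2, 3), both sides equal ln(6) ≈ 1.792.
C: fails at (3, 3) — LHS = 3·√(2) ≈ 4.243, RHS = 6.

Answer: B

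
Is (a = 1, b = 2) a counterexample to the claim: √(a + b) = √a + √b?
Yes

Substituting a = 1, b = 2:
LHS = √(1 + 2) = √(3) ≈ 1.732
RHS = √1 + √2 = 1 + √(2) ≈ 2.414

Since LHS ≠ RHS, this pair disproves the claim.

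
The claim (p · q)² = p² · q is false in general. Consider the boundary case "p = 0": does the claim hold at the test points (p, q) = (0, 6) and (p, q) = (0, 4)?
At (0, 6): LHS = 0, RHS = 0 → equal
At (0, 4): LHS = 0, RHS = 0 → equal

So the claim does hold at both of these boundary points, even though it is not an identity.

Answer: Yes, holds at both test points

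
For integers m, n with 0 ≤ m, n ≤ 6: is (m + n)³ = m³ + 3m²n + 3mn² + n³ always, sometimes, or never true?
The identity holds for every pair in the range. For instance at (m, n) = (0, 0): both sides equal 0.

Answer: Always true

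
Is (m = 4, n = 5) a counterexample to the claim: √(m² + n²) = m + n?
Yes

Substituting m = 4, n = 5:
LHS = √(4² + 5²) = √(41) ≈ 6.403
RHS = 4 + 5 = 9

Since LHS ≠ RHS, this pair disproves the claim.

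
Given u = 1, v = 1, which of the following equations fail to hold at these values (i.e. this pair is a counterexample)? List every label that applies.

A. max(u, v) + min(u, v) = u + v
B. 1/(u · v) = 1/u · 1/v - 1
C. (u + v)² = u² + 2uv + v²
Evaluating each claim at the given values:
A. LHS = 2, RHS = 2 → holds here (LHS = RHS)
B. LHS = 1, RHS = 0 → fails here (LHS ≠ RHS)
C. LHS = 4, RHS = 4 → holds here (LHS = RHS)

Answer: B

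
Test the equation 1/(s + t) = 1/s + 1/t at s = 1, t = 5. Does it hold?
Fails

Substituting s = 1, t = 5:

LHS = 1/(1 + 5) = 1/6
RHS = 1/1 + 1/5 = 6/5

LHS ≠ RHS, so the equation does not hold at this point.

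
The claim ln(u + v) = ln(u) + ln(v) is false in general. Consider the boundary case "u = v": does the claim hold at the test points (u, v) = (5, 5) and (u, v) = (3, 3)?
At (5, 5): LHS = ln(10) ≈ 2.303 ≠ RHS = 2·ln(5) ≈ 3.219
At (3, 3): LHS = ln(6) ≈ 1.792 ≠ RHS = 2·ln(3) ≈ 2.197

Answer: No, fails at both test points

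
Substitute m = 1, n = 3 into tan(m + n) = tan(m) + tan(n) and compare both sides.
LHS = tan(1 + 3) = tan(4) ≈ 1.158
RHS = tan(1) + tan(3) ≈ 1.415

LHS ≠ RHS (they differ by about 0.257), so the equation does not hold here.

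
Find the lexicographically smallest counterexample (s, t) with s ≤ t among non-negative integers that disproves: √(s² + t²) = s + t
(s, t) = (1, 1)

Substituting (1, 1) into the claim:
LHS = √(1² + 1²) = √(2) ≈ 1.414
RHS = 1 + 1 = 2

Since LHS ≠ RHS, this pair disproves the claim, and no lexicographically smaller pair (s ≤ t, non-negative integers) does.

For instance (3, 7) is also a counterexample (LHS = √(58) ≈ 7.616, RHS = 10), but it's lexicographically larger.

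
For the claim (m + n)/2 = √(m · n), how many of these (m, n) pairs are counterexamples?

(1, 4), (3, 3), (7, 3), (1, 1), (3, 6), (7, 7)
Testing each pair:
(1, 4): LHS = 5/2, RHS = 2 → counterexample
(3, 3): LHS = 3, RHS = 3 → satisfies claim
(7, 3): LHS = 5, RHS = √(21) ≈ 4.583 → counterexample
(1, 1): LHS = 1, RHS = 1 → satisfies claim
(3, 6): LHS = 9/2, RHS = 3·√(2) ≈ 4.243 → counterexample
(7, 7): LHS = 7, RHS = 7 → satisfies claim

That makes 3 counterexamples.

Answer: 3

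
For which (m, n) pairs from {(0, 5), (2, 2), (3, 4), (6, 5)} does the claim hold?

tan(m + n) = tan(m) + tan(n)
(0, 5)

Testing each pair:
(0, 5): LHS = tan(5) ≈ -3.381, RHS = tan(5) ≈ -3.381 → holds
(2, 2): LHS = tan(4) ≈ 1.158, RHS = 2·tan(2) ≈ -4.37 → fails
(3, 4): LHS = tan(7) ≈ 0.8714, RHS = tan(3) + tan(4) ≈ 1.015 → fails
(6, 5): LHS = tan(11) ≈ -226, RHS = tan(5) + tan(6) ≈ -3.672 → fails

1 of 4 pairs satisfies the claim.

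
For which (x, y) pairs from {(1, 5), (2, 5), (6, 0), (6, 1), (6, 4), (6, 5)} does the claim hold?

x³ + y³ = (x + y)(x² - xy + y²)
Testing each pair:
(1, 5): LHS = 126, RHS = 126 → holds
(2, 5): LHS = 133, RHS = 133 → holds
(6, 0): LHS = 216, RHS = 216 → holds
(6, 1): LHS = 217, RHS = 217 → holds
(6, 4): LHS = 280, RHS = 280 → holds
(6, 5): LHS = 341, RHS = 341 → holds

Every pair satisfies the claim.

Answer: All pairs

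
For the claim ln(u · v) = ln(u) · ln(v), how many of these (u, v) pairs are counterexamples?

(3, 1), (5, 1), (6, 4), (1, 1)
Testing each pair:
(3, 1): LHS = ln(3) ≈ 1.099, RHS = 0 → counterexample
(5, 1): LHS = ln(5) ≈ 1.609, RHS = 0 → counterexample
(6, 4): LHS = ln(24) ≈ 3.178, RHS = ln(4)·ln(6) ≈ 2.484 → counterexample
(1, 1): LHS = 0, RHS = 0 → satisfies claim

That makes 3 counterexamples.

Answer: 3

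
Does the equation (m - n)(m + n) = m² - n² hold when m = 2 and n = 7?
Holds

Substituting m = 2, n = 7:

LHS = (2 - 7)(2 + 7) = -45
RHS = 2² - 7² = -45

LHS = RHS, so the equation holds at this point.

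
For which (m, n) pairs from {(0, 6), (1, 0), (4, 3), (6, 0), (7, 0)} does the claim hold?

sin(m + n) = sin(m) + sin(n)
(0, 6), (1, 0), (6, 0), (7, 0)

Testing each pair:
(0, 6): LHS = sin(6) ≈ -0.2794, RHS = sin(6) ≈ -0.2794 → holds
(1, 0): LHS = sin(1) ≈ 0.8415, RHS = sin(1) ≈ 0.8415 → holds
(4, 3): LHS = sin(7) ≈ 0.657, RHS = sin(4) + sin(3) ≈ -0.6157 → fails
(6, 0): LHS = sin(6) ≈ -0.2794, RHS = sin(6) ≈ -0.2794 → holds
(7, 0): LHS = sin(7) ≈ 0.657, RHS = sin(7) ≈ 0.657 → holds

4 of 5 pairs satisfy the claim.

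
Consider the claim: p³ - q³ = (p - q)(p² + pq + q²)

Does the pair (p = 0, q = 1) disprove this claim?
Substituting p = 0, q = 1:
LHS = 0³ - 1³ = -1
RHS = (0 - 1)(0² + 0·1 + 1²) = -1

The sides agree, so this pair does not disprove the claim.

Answer: No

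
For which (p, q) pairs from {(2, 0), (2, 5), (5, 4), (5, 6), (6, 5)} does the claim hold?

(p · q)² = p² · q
(2, 0)

Testing each pair:
(2, 0): LHS = 0, RHS = 0 → holds
(2, 5): LHS = 100, RHS = 20 → fails
(5, 4): LHS = 400, RHS = 100 → fails
(5, 6): LHS = 900, RHS = 150 → fails
(6, 5): LHS = 900, RHS = 180 → fails

1 of 5 pairs satisfies the claim.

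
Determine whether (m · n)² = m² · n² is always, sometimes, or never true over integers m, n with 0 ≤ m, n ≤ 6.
The identity holds for every pair in the range. For instance at (m, n) = (5, 3): both sides equal 225.

Answer: Always true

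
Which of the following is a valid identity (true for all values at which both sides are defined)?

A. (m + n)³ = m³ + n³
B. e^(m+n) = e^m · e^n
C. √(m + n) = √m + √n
A: fails at (2, 7) — LHS = 729, RHS = 351.
B: holds — e.g. at (5, 5), both sides equal e^10 ≈ 22026.5.
C: fails at (3, 3) — LHS = √(6) ≈ 2.449, RHS = 2·√(3) ≈ 3.464.

Answer: B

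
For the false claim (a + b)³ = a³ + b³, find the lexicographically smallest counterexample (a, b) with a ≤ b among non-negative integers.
Substituting (1, 1) into the claim:
LHS = (1 + 1)³ = 8
RHS = 1³ + 1³ = 2

Since LHS ≠ RHS, this pair disproves the claim, and no lexicographically smaller pair (a ≤ b, non-negative integers) does.

For instance (7, 7) is also a counterexample (LHS = 2744, RHS = 686), but it's lexicographically larger.

Answer: (a, b) = (1, 1)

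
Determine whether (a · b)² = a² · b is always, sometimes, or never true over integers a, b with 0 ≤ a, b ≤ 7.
Sometimes true

It holds at (a, b) = (5, 0) (both sides equal 0), but fails at (a, b) = (6, 2) (LHS = 144, RHS = 72).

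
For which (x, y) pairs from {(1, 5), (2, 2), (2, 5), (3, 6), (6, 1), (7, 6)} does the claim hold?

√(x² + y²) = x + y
Testing each pair:
(1, 5): LHS = √(26) ≈ 5.099, RHS = 6 → fails
(2, 2): LHS = 2·√(2) ≈ 2.828, RHS = 4 → fails
(2, 5): LHS = √(29) ≈ 5.385, RHS = 7 → fails
(3, 6): LHS = 3·√(5) ≈ 6.708, RHS = 9 → fails
(6, 1): LHS = √(37) ≈ 6.083, RHS = 7 → fails
(7, 6): LHS = √(85) ≈ 9.22, RHS = 13 → fails

No pair satisfies the claim.

Answer: None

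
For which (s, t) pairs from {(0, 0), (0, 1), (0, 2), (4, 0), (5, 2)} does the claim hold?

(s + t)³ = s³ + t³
Testing each pair:
(0, 0): LHS = 0, RHS = 0 → holds
(0, 1): LHS = 1, RHS = 1 → holds
(0, 2): LHS = 8, RHS = 8 → holds
(4, 0): LHS = 64, RHS = 64 → holds
(5, 2): LHS = 343, RHS = 133 → fails

4 of 5 pairs satisfy the claim.

Answer: (0, 0), (0, 1), (0, 2), (4, 0)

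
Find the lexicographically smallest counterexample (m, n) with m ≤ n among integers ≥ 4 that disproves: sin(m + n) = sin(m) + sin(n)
(m, n) = (4, 4)

Substituting (4, 4) into the claim:
LHS = sin(4 + 4) = sin(8) ≈ 0.9894
RHS = sin(4) + sin(4) = 2·sin(4) ≈ -1.514

Since LHS ≠ RHS, this pair disproves the claim, and no lexicographically smaller pair (m ≤ n, integers ≥ 4) does.

For instance (9, 10) is also a counterexample (LHS = sin(19) ≈ 0.1499, RHS = sin(10) + sin(9) ≈ -0.1319), but it's lexicographically larger.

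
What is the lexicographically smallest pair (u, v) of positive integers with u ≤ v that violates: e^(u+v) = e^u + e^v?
Substituting (1, 1) into the claim:
LHS = e^(1+1) = e^2 ≈ 7.389
RHS = e^1 + e^1 = 2·e ≈ 5.437

Since LHS ≠ RHS, this pair disproves the claim, and no lexicographically smaller pair (u ≤ v, positive integers) does.

For instance (1, 8) is also a counterexample (LHS = e^9 ≈ 8103, RHS = e + e^8 ≈ 2984), but it's lexicographically larger.

Answer: (u, v) = (1, 1)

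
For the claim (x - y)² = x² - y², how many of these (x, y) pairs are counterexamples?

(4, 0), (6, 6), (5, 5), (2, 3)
Testing each pair:
(4, 0): LHS = 16, RHS = 16 → satisfies claim
(6, 6): LHS = 0, RHS = 0 → satisfies claim
(5, 5): LHS = 0, RHS = 0 → satisfies claim
(2, 3): LHS = 1, RHS = -5 → counterexample

That makes 1 counterexample.

Answer: 1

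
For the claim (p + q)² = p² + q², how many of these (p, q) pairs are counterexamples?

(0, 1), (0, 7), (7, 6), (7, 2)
2

Testing each pair:
(0, 1): LHS = 1, RHS = 1 → satisfies claim
(0, 7): LHS = 49, RHS = 49 → satisfies claim
(7, 6): LHS = 169, RHS = 85 → counterexample
(7, 2): LHS = 81, RHS = 53 → counterexample

That makes 2 counterexamples.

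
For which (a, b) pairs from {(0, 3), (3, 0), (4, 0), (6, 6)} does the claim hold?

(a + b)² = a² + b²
Testing each pair:
(0, 3): LHS = 9, RHS = 9 → holds
(3, 0): LHS = 9, RHS = 9 → holds
(4, 0): LHS = 16, RHS = 16 → holds
(6, 6): LHS = 144, RHS = 72 → fails

3 of 4 pairs satisfy the claim.

Answer: (0, 3), (3, 0), (4, 0)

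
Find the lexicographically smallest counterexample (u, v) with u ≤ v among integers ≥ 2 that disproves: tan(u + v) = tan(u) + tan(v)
(u, v) = (2, 2)

Substituting (2, 2) into the claim:
LHS = tan(2 + 2) = tan(4) ≈ 1.158
RHS = tan(2) + tan(2) = 2·tan(2) ≈ -4.37

Since LHS ≠ RHS, this pair disproves the claim, and no lexicographically smaller pair (u ≤ v, integers ≥ 2) does.

For instance (5, 9) is also a counterexample (LHS = tan(14) ≈ 7.245, RHS = tan(5) + tan(9) ≈ -3.833), but it's lexicographically larger.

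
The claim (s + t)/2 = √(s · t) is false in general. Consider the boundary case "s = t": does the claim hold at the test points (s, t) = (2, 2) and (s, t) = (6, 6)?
At (2, 2): LHS = 2, RHS = 2 → equal
At (6, 6): LHS = 6, RHS = 6 → equal

So the claim does hold at both of these boundary points, even though it is not an identity.

Answer: Yes, holds at both test points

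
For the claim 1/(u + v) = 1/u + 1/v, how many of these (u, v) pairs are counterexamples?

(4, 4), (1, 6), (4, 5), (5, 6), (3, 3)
Testing each pair:
(4, 4): LHS = 1/8, RHS = 1/2 → counterexample
(1, 6): LHS = 1/7, RHS = 7/6 → counterexample
(4, 5): LHS = 1/9, RHS = 9/20 → counterexample
(5, 6): LHS = 1/11, RHS = 11/30 → counterexample
(3, 3): LHS = 1/6, RHS = 2/3 → counterexample

That makes 5 counterexamples.

Answer: 5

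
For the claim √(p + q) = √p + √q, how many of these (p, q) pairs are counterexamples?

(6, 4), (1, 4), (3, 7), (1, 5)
4

Testing each pair:
(6, 4): LHS = √(10) ≈ 3.162, RHS = 2 + √(6) ≈ 4.449 → counterexample
(1, 4): LHS = √(5) ≈ 2.236, RHS = 3 → counterexample
(3, 7): LHS = √(10) ≈ 3.162, RHS = √(3) + √(7) ≈ 4.378 → counterexample
(1, 5): LHS = √(6) ≈ 2.449, RHS = 1 + √(5) ≈ 3.236 → counterexample

That makes 4 counterexamples.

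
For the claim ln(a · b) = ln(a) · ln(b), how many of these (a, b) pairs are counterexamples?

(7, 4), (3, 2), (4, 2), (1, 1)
3

Testing each pair:
(7, 4): LHS = ln(28) ≈ 3.332, RHS = ln(4)·ln(7) ≈ 2.698 → counterexample
(3, 2): LHS = ln(6) ≈ 1.792, RHS = ln(2)·ln(3) ≈ 0.7615 → counterexample
(4, 2): LHS = ln(8) ≈ 2.079, RHS = ln(2)·ln(4) ≈ 0.9609 → counterexample
(1, 1): LHS = 0, RHS = 0 → satisfies claim

That makes 3 counterexamples.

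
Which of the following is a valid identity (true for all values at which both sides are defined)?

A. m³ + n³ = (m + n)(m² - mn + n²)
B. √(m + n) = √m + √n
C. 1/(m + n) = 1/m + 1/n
A

A: holds — e.g. at (3, 5), both sides equal 152.
B: fails at (2, 4) — LHS = √(6) ≈ 2.449, RHS = √(2) + 2 ≈ 3.414.
C: fails at (4, 5) — LHS = 1/9, RHS = 9/20.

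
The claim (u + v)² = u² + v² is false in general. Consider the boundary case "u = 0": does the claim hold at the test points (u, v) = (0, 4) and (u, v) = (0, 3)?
At (0, 4): LHS = 16, RHS = 16 → equal
At (0, 3): LHS = 9, RHS = 9 → equal

So the claim does hold at both of these boundary points, even though it is not an identity.

Answer: Yes, holds at both test points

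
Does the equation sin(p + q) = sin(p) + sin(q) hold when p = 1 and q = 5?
Substituting p = 1, q = 5:

LHS = sin(1 + 5) = sin(6) ≈ -0.2794
RHS = sin(1) + sin(5) ≈ -0.1175

LHS ≠ RHS, so the equation does not hold at this point.

Answer: Fails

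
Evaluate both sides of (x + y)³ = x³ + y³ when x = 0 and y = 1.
LHS = (0 + 1)³ = 1
RHS = 0³ + 1³ = 1

LHS = RHS: the two sides agree.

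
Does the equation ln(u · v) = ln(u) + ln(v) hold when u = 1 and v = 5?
Holds

Substituting u = 1, v = 5:

LHS = ln(1 · 5) = ln(5) ≈ 1.609
RHS = ln(1) + ln(5) = ln(5) ≈ 1.609

LHS = RHS, so the equation holds at this point.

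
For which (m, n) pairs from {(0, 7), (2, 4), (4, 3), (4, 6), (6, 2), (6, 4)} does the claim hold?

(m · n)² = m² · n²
All pairs

Testing each pair:
(0, 7): LHS = 0, RHS = 0 → holds
(2, 4): LHS = 64, RHS = 64 → holds
(4, 3): LHS = 144, RHS = 144 → holds
(4, 6): LHS = 576, RHS = 576 → holds
(6, 2): LHS = 144, RHS = 144 → holds
(6, 4): LHS = 576, RHS = 576 → holds

Every pair satisfies the claim.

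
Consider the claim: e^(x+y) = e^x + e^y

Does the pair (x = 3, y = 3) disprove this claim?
Yes

Substituting x = 3, y = 3:
LHS = e^(3+3) = e^6 ≈ 403.4
RHS = e^3 + e^3 = 2·e^3 ≈ 40.17

Since LHS ≠ RHS, this pair disproves the claim.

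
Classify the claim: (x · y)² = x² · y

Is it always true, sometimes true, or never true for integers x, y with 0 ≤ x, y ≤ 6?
Sometimes true

It holds at (x, y) = (0, 3) (both sides equal 0), but fails at (x, y) = (3, 6) (LHS = 324, RHS = 54).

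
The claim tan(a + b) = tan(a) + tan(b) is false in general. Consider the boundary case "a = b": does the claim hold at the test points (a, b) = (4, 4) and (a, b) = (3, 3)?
No, fails at both test points

At (4, 4): LHS = tan(8) ≈ -6.8 ≠ RHS = 2·tan(4) ≈ 2.316
At (3, 3): LHS = tan(6) ≈ -0.291 ≠ RHS = 2·tan(3) ≈ -0.2851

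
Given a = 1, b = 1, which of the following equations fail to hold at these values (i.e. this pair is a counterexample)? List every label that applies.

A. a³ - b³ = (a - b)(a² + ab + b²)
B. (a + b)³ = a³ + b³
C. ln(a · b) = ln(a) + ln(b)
Evaluating each claim at the given values:
A. LHS = 0, RHS = 0 → holds here (LHS = RHS)
B. LHS = 8, RHS = 2 → fails here (LHS ≠ RHS)
C. LHS = 0, RHS = 0 → holds here (LHS = RHS)

Answer: B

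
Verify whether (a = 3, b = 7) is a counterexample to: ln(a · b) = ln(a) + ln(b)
Substituting a = 3, b = 7:
LHS = ln(3 · 7) = ln(21) ≈ 3.045
RHS = ln(3) + ln(7) ≈ 3.045

The sides agree, so this pair does not disprove the claim.

Answer: No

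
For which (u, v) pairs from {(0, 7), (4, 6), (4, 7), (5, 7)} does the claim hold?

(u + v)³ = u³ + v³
Testing each pair:
(0, 7): LHS = 343, RHS = 343 → holds
(4, 6): LHS = 1000, RHS = 280 → fails
(4, 7): LHS = 1331, RHS = 407 → fails
(5, 7): LHS = 1728, RHS = 468 → fails

1 of 4 pairs satisfies the claim.

Answer: (0, 7)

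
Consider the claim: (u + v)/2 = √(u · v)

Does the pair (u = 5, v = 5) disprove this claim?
Substituting u = 5, v = 5:
LHS = (5 + 5)/2 = 5
RHS = √(5 · 5) = 5

The sides agree, so this pair does not disprove the claim.

Answer: No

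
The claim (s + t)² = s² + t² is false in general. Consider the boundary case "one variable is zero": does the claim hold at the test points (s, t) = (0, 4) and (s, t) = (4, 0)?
At (0, 4): LHS = 16, RHS = 16 → equal
At (4, 0): LHS = 16, RHS = 16 → equal

So the claim does hold at both of these boundary points, even though it is not an identity.

Answer: Yes, holds at both test points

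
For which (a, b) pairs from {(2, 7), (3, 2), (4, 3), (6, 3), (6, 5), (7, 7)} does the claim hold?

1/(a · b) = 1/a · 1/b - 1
Testing each pair:
(2, 7): LHS = 1/14, RHS = -13/14 → fails
(3, 2): LHS = 1/6, RHS = -5/6 → fails
(4, 3): LHS = 1/12, RHS = -11/12 → fails
(6, 3): LHS = 1/18, RHS = -17/18 → fails
(6, 5): LHS = 1/30, RHS = -29/30 → fails
(7, 7): LHS = 1/49, RHS = -48/49 → fails

No pair satisfies the claim.

Answer: None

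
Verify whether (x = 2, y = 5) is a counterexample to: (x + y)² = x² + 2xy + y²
Substituting x = 2, y = 5:
LHS = (2 + 5)² = 49
RHS = 2² + 2·2·5 + 5² = 49

The sides agree, so this pair does not disprove the claim.

Answer: No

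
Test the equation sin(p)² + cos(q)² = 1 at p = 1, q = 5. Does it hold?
Fails

Substituting p = 1, q = 5:

LHS = sin(1)² + cos(5)² ≈ 0.7885
RHS = 1

LHS ≠ RHS, so the equation does not hold at this point.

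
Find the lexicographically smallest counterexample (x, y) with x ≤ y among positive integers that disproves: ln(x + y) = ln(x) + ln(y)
Substituting (1, 1) into the claim:
LHS = ln(1 + 1) = ln(2) ≈ 0.6931
RHS = ln(1) + ln(1) = 0

Since LHS ≠ RHS, this pair disproves the claim, and no lexicographically smaller pair (x ≤ y, positive integers) does.

For instance (1, 7) is also a counterexample (LHS = ln(8) ≈ 2.079, RHS = ln(7) ≈ 1.946), but it's lexicographically larger.

Answer: (x, y) = (1, 1)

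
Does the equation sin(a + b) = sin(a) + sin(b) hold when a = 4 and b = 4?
Substituting a = 4, b = 4:

LHS = sin(4 + 4) = sin(8) ≈ 0.9894
RHS = sin(4) + sin(4) = 2·sin(4) ≈ -1.514

LHS ≠ RHS, so the equation does not hold at this point.

Answer: Fails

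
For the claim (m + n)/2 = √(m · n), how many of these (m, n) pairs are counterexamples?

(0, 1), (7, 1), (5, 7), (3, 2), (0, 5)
5

Testing each pair:
(0, 1): LHS = 1/2, RHS = 0 → counterexample
(7, 1): LHS = 4, RHS = √(7) ≈ 2.646 → counterexample
(5, 7): LHS = 6, RHS = √(35) ≈ 5.916 → counterexample
(3, 2): LHS = 5/2, RHS = √(6) ≈ 2.449 → counterexample
(0, 5): LHS = 5/2, RHS = 0 → counterexample

That makes 5 counterexamples.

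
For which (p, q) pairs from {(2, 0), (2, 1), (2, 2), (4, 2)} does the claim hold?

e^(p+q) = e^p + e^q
None

Testing each pair:
(2, 0): LHS = e^2 ≈ 7.389, RHS = 1 + e^2 ≈ 8.389 → fails
(2, 1): LHS = e^3 ≈ 20.09, RHS = e + e^2 ≈ 10.11 → fails
(2, 2): LHS = e^4 ≈ 54.6, RHS = 2·e^2 ≈ 14.78 → fails
(4, 2): LHS = e^6 ≈ 403.4, RHS = e^2 + e^4 ≈ 61.99 → fails

No pair satisfies the claim.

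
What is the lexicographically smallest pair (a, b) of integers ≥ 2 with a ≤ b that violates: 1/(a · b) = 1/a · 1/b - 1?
Substituting (2, 2) into the claim:
LHS = 1/(2 · 2) = 1/4
RHS = 1/2 · 1/2 - 1 = -3/4

Since LHS ≠ RHS, this pair disproves the claim, and no lexicographically smaller pair (a ≤ b, integers ≥ 2) does.

For instance (5, 6) is also a counterexample (LHS = 1/30, RHS = -29/30), but it's lexicographically larger.

Answer: (a, b) = (2, 2)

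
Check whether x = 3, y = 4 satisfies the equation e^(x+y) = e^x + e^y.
Fails

Substituting x = 3, y = 4:

LHS = e^(3+4) = e^7 ≈ 1097
RHS = e^3 + e^4 ≈ 74.68

LHS ≠ RHS, so the equation does not hold at this point.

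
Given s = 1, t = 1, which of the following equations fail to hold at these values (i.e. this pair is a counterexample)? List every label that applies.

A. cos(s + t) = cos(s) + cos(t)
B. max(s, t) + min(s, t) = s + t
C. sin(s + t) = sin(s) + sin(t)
Evaluating each claim at the given values:
A. LHS = cos(2) ≈ -0.4161, RHS = 2·cos(1) ≈ 1.081 → fails here (LHS ≠ RHS)
B. LHS = 2, RHS = 2 → holds here (LHS = RHS)
C. LHS = sin(2) ≈ 0.9093, RHS = 2·sin(1) ≈ 1.683 → fails here (LHS ≠ RHS)

Answer: A, C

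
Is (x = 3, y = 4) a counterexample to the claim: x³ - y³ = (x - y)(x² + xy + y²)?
Substituting x = 3, y = 4:
LHS = 3³ - 4³ = -37
RHS = (3 - 4)(3² + 3·4 + 4²) = -37

The sides agree, so this pair does not disprove the claim.

Answer: No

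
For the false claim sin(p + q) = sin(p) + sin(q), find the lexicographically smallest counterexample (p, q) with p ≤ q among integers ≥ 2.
Substituting (2, 2) into the claim:
LHS = sin(2 + 2) = sin(4) ≈ -0.7568
RHS = sin(2) + sin(2) = 2·sin(2) ≈ 1.819

Since LHS ≠ RHS, this pair disproves the claim, and no lexicographically smaller pair (p ≤ q, integers ≥ 2) does.

For instance (3, 5) is also a counterexample (LHS = sin(8) ≈ 0.9894, RHS = sin(5) + sin(3) ≈ -0.8178), but it's lexicographically larger.

Answer: (p, q) = (2, 2)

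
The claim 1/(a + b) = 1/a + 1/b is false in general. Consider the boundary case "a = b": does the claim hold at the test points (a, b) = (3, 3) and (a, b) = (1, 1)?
At (3, 3): LHS = 1/6 ≠ RHS = 2/3
At (1, 1): LHS = 1/2 ≠ RHS = 2

Answer: No, fails at both test points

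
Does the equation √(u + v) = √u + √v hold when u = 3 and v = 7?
Fails

Substituting u = 3, v = 7:

LHS = √(3 + 7) = √(10) ≈ 3.162
RHS = √3 + √7 = √(3) + √(7) ≈ 4.378

LHS ≠ RHS, so the equation does not hold at this point.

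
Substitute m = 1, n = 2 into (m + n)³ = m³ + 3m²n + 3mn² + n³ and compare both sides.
LHS = (1 + 2)³ = 27
RHS = 1³ + 3·1²·2 + 3·1·2² + 2³ = 27

LHS = RHS: the two sides agree.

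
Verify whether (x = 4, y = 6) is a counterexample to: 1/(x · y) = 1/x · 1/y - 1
Substituting x = 4, y = 6:
LHS = 1/(4 · 6) = 1/24
RHS = 1/4 · 1/6 - 1 = -23/24

Since LHS ≠ RHS, this pair disproves the claim.

Answer: Yes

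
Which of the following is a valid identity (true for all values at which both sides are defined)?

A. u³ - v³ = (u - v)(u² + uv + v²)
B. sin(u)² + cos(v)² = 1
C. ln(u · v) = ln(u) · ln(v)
A

A: holds — e.g. at (4, 5), both sides equal -61.
B: fails at (1, 2) — LHS = cos(2)² + sin(1)² ≈ 0.8813, RHS = 1.
C: fails at (5, 5) — LHS = ln(25) ≈ 3.219, RHS = ln(5)² ≈ 2.59.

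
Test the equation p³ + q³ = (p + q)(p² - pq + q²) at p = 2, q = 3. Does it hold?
Holds

Substituting p = 2, q = 3:

LHS = 2³ + 3³ = 35
RHS = (2 + 3)(2² - 2·3 + 3²) = 35

LHS = RHS, so the equation holds at this point.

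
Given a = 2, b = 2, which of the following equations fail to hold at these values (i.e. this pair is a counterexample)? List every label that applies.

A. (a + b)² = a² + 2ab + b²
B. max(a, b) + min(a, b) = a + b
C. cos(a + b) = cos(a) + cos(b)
Evaluating each claim at the given values:
A. LHS = 16, RHS = 16 → holds here (LHS = RHS)
B. LHS = 4, RHS = 4 → holds here (LHS = RHS)
C. LHS = cos(4) ≈ -0.6536, RHS = 2·cos(2) ≈ -0.8323 → fails here (LHS ≠ RHS)

Answer: C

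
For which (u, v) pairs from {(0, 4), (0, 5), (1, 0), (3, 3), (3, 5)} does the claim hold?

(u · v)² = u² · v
(0, 4), (0, 5), (1, 0)

Testing each pair:
(0, 4): LHS = 0, RHS = 0 → holds
(0, 5): LHS = 0, RHS = 0 → holds
(1, 0): LHS = 0, RHS = 0 → holds
(3, 3): LHS = 81, RHS = 27 → fails
(3, 5): LHS = 225, RHS = 45 → fails

3 of 5 pairs satisfy the claim.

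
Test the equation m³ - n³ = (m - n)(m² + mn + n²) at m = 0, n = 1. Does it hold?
Holds

Substituting m = 0, n = 1:

LHS = 0³ - 1³ = -1
RHS = (0 - 1)(0² + 0·1 + 1²) = -1

LHS = RHS, so the equation holds at this point.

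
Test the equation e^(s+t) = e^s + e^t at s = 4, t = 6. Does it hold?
Substituting s = 4, t = 6:

LHS = e^(4+6) = e^10 ≈ 22026.5
RHS = e^4 + e^6 ≈ 458

LHS ≠ RHS, so the equation does not hold at this point.

Answer: Fails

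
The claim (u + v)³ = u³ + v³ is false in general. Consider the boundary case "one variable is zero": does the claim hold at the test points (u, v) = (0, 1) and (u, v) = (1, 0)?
At (0, 1): LHS = 1, RHS = 1 → equal
At (1, 0): LHS = 1, RHS = 1 → equal

So the claim does hold at both of these boundary points, even though it is not an identity.

Answer: Yes, holds at both test points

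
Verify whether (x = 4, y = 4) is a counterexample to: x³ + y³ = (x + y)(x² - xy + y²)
Substituting x = 4, y = 4:
LHS = 4³ + 4³ = 128
RHS = (4 + 4)(4² - 4·4 + 4²) = 128

The sides agree, so this pair does not disprove the claim.

Answer: No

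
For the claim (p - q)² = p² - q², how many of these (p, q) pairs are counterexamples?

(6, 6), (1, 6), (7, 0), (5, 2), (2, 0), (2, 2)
2

Testing each pair:
(6, 6): LHS = 0, RHS = 0 → satisfies claim
(1, 6): LHS = 25, RHS = -35 → counterexample
(7, 0): LHS = 49, RHS = 49 → satisfies claim
(5, 2): LHS = 9, RHS = 21 → counterexample
(2, 0): LHS = 4, RHS = 4 → satisfies claim
(2, 2): LHS = 0, RHS = 0 → satisfies claim

That makes 2 counterexamples.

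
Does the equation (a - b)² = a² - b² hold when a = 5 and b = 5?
Holds

Substituting a = 5, b = 5:

LHS = (5 - 5)² = 0
RHS = 5² - 5² = 0

LHS = RHS, so the equation holds at this point.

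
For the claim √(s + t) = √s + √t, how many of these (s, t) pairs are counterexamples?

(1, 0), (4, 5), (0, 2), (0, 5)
Testing each pair:
(1, 0): LHS = 1, RHS = 1 → satisfies claim
(4, 5): LHS = 3, RHS = 2 + √(5) ≈ 4.236 → counterexample
(0, 2): LHS = √(2) ≈ 1.414, RHS = √(2) ≈ 1.414 → satisfies claim
(0, 5): LHS = √(5) ≈ 2.236, RHS = √(5) ≈ 2.236 → satisfies claim

That makes 1 counterexample.

Answer: 1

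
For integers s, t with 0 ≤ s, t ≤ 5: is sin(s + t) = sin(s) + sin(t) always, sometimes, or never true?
It holds at (s, t) = (2, 0) (both sides equal sin(2) ≈ 0.9093), but fails at (s, t) = (1, 2) (LHS = sin(3) ≈ 0.1411, RHS = sin(1) + sin(2) ≈ 1.751).

Answer: Sometimes true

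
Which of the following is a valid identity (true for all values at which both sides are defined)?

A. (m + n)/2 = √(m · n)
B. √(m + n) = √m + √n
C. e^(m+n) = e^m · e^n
C

A: fails at (2, 5) — LHS = 7/2, RHS = √(10) ≈ 3.162.
B: fails at (2, 7) — LHS = 3, RHS = √(2) + √(7) ≈ 4.06.
C: holds — e.g. at (0, 1), both sides equal e ≈ 2.718.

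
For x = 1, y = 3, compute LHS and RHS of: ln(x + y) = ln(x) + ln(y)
LHS = ln(1 + 3) = ln(4) ≈ 1.386
RHS = ln(1) + ln(3) = ln(3) ≈ 1.099

LHS ≠ RHS (they differ by about 0.2877), so the equation does not hold here.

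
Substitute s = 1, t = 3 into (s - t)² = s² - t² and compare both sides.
LHS = (1 - 3)² = 4
RHS = 1² - 3² = -8

LHS ≠ RHS, so the equation does not hold here.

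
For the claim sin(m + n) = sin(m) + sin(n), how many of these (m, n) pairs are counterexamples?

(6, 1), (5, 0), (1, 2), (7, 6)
3

Testing each pair:
(6, 1): LHS = sin(7) ≈ 0.657, RHS = sin(6) + sin(1) ≈ 0.5621 → counterexample
(5, 0): LHS = sin(5) ≈ -0.9589, RHS = sin(5) ≈ -0.9589 → satisfies claim
(1, 2): LHS = sin(3) ≈ 0.1411, RHS = sin(1) + sin(2) ≈ 1.751 → counterexample
(7, 6): LHS = sin(13) ≈ 0.4202, RHS = sin(6) + sin(7) ≈ 0.3776 → counterexample

That makes 3 counterexamples.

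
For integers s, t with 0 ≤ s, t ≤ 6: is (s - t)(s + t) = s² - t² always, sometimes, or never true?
Always true

The identity holds for every pair in the range. For instance at (s, t) = (6, 1): both sides equal 35.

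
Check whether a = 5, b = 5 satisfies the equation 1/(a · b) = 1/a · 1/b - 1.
Fails

Substituting a = 5, b = 5:

LHS = 1/(5 · 5) = 1/25
RHS = 1/5 · 1/5 - 1 = -24/25

LHS ≠ RHS, so the equation does not hold at this point.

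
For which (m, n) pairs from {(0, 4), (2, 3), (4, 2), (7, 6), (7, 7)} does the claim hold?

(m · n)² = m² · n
(0, 4)

Testing each pair:
(0, 4): LHS = 0, RHS = 0 → holds
(2, 3): LHS = 36, RHS = 12 → fails
(4, 2): LHS = 64, RHS = 32 → fails
(7, 6): LHS = 1764, RHS = 294 → fails
(7, 7): LHS = 2401, RHS = 343 → fails

1 of 5 pairs satisfies the claim.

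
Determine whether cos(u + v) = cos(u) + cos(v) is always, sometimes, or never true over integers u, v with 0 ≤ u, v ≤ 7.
Never true

The claim fails for every pair in the range. For instance at (u, v) = (0, 3): LHS = cos(3) ≈ -0.99, RHS = cos(3) + 1 ≈ 0.01001.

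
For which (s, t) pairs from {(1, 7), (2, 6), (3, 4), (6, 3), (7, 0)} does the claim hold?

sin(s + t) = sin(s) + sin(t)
Testing each pair:
(1, 7): LHS = sin(8) ≈ 0.9894, RHS = sin(7) + sin(1) ≈ 1.498 → fails
(2, 6): LHS = sin(8) ≈ 0.9894, RHS = sin(6) + sin(2) ≈ 0.6299 → fails
(3, 4): LHS = sin(7) ≈ 0.657, RHS = sin(4) + sin(3) ≈ -0.6157 → fails
(6, 3): LHS = sin(9) ≈ 0.4121, RHS = sin(6) + sin(3) ≈ -0.1383 → fails
(7, 0): LHS = sin(7) ≈ 0.657, RHS = sin(7) ≈ 0.657 → holds

1 of 5 pairs satisfies the claim.

Answer: (7, 0)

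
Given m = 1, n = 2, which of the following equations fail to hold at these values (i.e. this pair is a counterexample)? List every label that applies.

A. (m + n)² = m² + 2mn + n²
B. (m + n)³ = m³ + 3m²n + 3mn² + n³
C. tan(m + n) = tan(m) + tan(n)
Evaluating each claim at the given values:
A. LHS = 9, RHS = 9 → holds here (LHS = RHS)
B. LHS = 27, RHS = 27 → holds here (LHS = RHS)
C. LHS = tan(3) ≈ -0.1425, RHS = tan(2) + tan(1) ≈ -0.6276 → fails here (LHS ≠ RHS)

Answer: C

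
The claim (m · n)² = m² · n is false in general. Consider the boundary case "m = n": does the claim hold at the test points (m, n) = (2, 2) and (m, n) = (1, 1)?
Only at (1, 1)

At (2, 2): LHS = 16 ≠ RHS = 8
At (1, 1): LHS = 1, RHS = 1 → equal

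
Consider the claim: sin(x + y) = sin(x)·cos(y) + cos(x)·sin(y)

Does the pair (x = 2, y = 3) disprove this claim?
No

Substituting x = 2, y = 3:
LHS = sin(2 + 3) = sin(5) ≈ -0.9589
RHS = sin(2)·cos(3) + cos(2)·sin(3) = sin(2)·cos(3) + sin(3)·cos(2) ≈ -0.9589

The sides agree, so this pair does not disprove the claim.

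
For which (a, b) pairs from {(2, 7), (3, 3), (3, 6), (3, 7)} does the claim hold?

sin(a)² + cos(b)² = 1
Testing each pair:
(2, 7): LHS = cos(7)² + sin(2)² ≈ 1.395, RHS = 1 → fails
(3, 3): LHS = sin(3)² + cos(3)² = 1, RHS = 1 → holds
(3, 6): LHS = sin(3)² + cos(6)² ≈ 0.9418, RHS = 1 → fails
(3, 7): LHS = sin(3)² + cos(7)² ≈ 0.5883, RHS = 1 → fails

1 of 4 pairs satisfies the claim.

Answer: (3, 3)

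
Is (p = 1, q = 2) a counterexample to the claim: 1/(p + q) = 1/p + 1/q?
Yes

Substituting p = 1, q = 2:
LHS = 1/(1 + 2) = 1/3
RHS = 1/1 + 1/2 = 3/2

Since LHS ≠ RHS, this pair disproves the claim.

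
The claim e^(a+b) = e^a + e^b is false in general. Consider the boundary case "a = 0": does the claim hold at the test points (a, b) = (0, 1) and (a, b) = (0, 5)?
No, fails at both test points

At (0, 1): LHS = e ≈ 2.718 ≠ RHS = 1 + e ≈ 3.718
At (0, 5): LHS = e^5 ≈ 148.4 ≠ RHS = 1 + e^5 ≈ 149.4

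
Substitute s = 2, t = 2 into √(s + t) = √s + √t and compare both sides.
LHS = √(2 + 2) = 2
RHS = √2 + √2 = 2·√(2) ≈ 2.828

LHS ≠ RHS (they differ by about 0.8284), so the equation does not hold here.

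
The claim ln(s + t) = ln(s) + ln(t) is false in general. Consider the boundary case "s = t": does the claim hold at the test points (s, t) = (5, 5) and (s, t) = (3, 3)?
No, fails at both test points

At (5, 5): LHS = ln(10) ≈ 2.303 ≠ RHS = 2·ln(5) ≈ 3.219
At (3, 3): LHS = ln(6) ≈ 1.792 ≠ RHS = 2·ln(3) ≈ 2.197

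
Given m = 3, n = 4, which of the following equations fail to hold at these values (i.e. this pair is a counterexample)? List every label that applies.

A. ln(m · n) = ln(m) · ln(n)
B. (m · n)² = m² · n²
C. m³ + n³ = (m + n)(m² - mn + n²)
Evaluating each claim at the given values:
A. LHS = ln(12) ≈ 2.485, RHS = ln(3)·ln(4) ≈ 1.523 → fails here (LHS ≠ RHS)
B. LHS = 144, RHS = 144 → holds here (LHS = RHS)
C. LHS = 91, RHS = 91 → holds here (LHS = RHS)

Answer: A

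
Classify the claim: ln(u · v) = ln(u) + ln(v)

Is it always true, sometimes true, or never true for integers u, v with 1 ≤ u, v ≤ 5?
Always true

The identity holds for every pair in the range. For instance at (u, v) = (4, 5): both sides equal ln(20) ≈ 2.996.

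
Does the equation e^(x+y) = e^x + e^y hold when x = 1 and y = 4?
Substituting x = 1, y = 4:

LHS = e^(1+4) = e^5 ≈ 148.4
RHS = e^1 + e^4 = e + e^4 ≈ 57.32

LHS ≠ RHS, so the equation does not hold at this point.

Answer: Fails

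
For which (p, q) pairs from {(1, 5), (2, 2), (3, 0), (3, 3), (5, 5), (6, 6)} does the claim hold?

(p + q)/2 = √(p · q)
Testing each pair:
(1, 5): LHS = 3, RHS = √(5) ≈ 2.236 → fails
(2, 2): LHS = 2, RHS = 2 → holds
(3, 0): LHS = 3/2, RHS = 0 → fails
(3, 3): LHS = 3, RHS = 3 → holds
(5, 5): LHS = 5, RHS = 5 → holds
(6, 6): LHS = 6, RHS = 6 → holds

4 of 6 pairs satisfy the claim.

Answer: (2, 2), (3, 3), (5, 5), (6, 6)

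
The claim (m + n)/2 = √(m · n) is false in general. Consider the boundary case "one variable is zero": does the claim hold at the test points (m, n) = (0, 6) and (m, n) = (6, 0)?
No, fails at both test points

At (0, 6): LHS = 3 ≠ RHS = 0
At (6, 0): LHS = 3 ≠ RHS = 0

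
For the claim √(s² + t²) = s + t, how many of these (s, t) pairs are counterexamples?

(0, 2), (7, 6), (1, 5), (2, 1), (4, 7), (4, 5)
5

Testing each pair:
(0, 2): LHS = 2, RHS = 2 → satisfies claim
(7, 6): LHS = √(85) ≈ 9.22, RHS = 13 → counterexample
(1, 5): LHS = √(26) ≈ 5.099, RHS = 6 → counterexample
(2, 1): LHS = √(5) ≈ 2.236, RHS = 3 → counterexample
(4, 7): LHS = √(65) ≈ 8.062, RHS = 11 → counterexample
(4, 5): LHS = √(41) ≈ 6.403, RHS = 9 → counterexample

That makes 5 counterexamples.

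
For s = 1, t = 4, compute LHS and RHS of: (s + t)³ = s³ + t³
LHS = (1 + 4)³ = 125
RHS = 1³ + 4³ = 65

LHS ≠ RHS, so the equation does not hold here.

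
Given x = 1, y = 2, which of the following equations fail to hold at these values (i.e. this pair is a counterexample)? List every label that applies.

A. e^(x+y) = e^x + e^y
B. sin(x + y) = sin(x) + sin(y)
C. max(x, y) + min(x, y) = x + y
A, B

Evaluating each claim at the given values:
A. LHS = e^3 ≈ 20.09, RHS = e + e^2 ≈ 10.11 → fails here (LHS ≠ RHS)
B. LHS = sin(3) ≈ 0.1411, RHS = sin(1) + sin(2) ≈ 1.751 → fails here (LHS ≠ RHS)
C. LHS = 3, RHS = 3 → holds here (LHS = RHS)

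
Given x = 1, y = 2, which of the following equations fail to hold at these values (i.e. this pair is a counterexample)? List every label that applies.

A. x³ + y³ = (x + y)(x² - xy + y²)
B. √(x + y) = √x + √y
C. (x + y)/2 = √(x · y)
B, C

Evaluating each claim at the given values:
A. LHS = 9, RHS = 9 → holds here (LHS = RHS)
B. LHS = √(3) ≈ 1.732, RHS = 1 + √(2) ≈ 2.414 → fails here (LHS ≠ RHS)
C. LHS = 3/2, RHS = √(2) ≈ 1.414 → fails here (LHS ≠ RHS)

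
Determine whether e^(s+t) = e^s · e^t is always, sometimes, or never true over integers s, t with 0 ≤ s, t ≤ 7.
Always true

The identity holds for every pair in the range. For instance at (s, t) = (4, 7): both sides equal e^11 ≈ 59874.1.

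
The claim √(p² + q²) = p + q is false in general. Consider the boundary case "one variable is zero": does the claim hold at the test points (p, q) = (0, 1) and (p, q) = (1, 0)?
Yes, holds at both test points

At (0, 1): LHS = 1, RHS = 1 → equal
At (1, 0): LHS = 1, RHS = 1 → equal

So the claim does hold at both of these boundary points, even though it is not an identity.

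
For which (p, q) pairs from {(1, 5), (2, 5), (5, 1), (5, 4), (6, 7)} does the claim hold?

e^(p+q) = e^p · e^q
All pairs

Testing each pair:
(1, 5): LHS = e^6 ≈ 403.4, RHS = e^6 ≈ 403.4 → holds
(2, 5): LHS = e^7 ≈ 1097, RHS = e^7 ≈ 1097 → holds
(5, 1): LHS = e^6 ≈ 403.4, RHS = e^6 ≈ 403.4 → holds
(5, 4): LHS = e^9 ≈ 8103, RHS = e^9 ≈ 8103 → holds
(6, 7): LHS = e^13 ≈ 442413.4, RHS = e^13 ≈ 442413.4 → holds

Every pair satisfies the claim.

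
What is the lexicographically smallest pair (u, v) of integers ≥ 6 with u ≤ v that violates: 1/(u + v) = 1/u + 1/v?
(u, v) = (6, 6)

Substituting (6, 6) into the claim:
LHS = 1/(6 + 6) = 1/12
RHS = 1/6 + 1/6 = 1/3

Since LHS ≠ RHS, this pair disproves the claim, and no lexicographically smaller pair (u ≤ v, integers ≥ 6) does.

For instance (7, 12) is also a counterexample (LHS = 1/19, RHS = 19/84), but it's lexicographically larger.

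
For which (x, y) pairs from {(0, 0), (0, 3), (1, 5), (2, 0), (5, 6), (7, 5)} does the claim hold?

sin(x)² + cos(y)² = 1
Testing each pair:
(0, 0): LHS = 1, RHS = 1 → holds
(0, 3): LHS = cos(3)² ≈ 0.9801, RHS = 1 → fails
(1, 5): LHS = cos(5)² + sin(1)² ≈ 0.7885, RHS = 1 → fails
(2, 0): LHS = sin(2)² + 1 ≈ 1.827, RHS = 1 → fails
(5, 6): LHS = sin(5)² + cos(6)² ≈ 1.841, RHS = 1 → fails
(7, 5): LHS = cos(5)² + sin(7)² ≈ 0.5121, RHS = 1 → fails

1 of 6 pairs satisfies the claim.

Answer: (0, 0)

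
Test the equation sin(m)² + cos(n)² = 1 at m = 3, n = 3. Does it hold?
Holds

Substituting m = 3, n = 3:

LHS = sin(3)² + cos(3)² = 1
RHS = 1

LHS = RHS, so the equation holds at this point.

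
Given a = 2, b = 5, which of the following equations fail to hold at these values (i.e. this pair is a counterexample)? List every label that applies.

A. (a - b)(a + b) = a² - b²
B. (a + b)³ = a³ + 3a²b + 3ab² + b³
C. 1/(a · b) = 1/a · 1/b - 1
Evaluating each claim at the given values:
A. LHS = -21, RHS = -21 → holds here (LHS = RHS)
B. LHS = 343, RHS = 343 → holds here (LHS = RHS)
C. LHS = 1/10, RHS = -9/10 → fails here (LHS ≠ RHS)

Answer: C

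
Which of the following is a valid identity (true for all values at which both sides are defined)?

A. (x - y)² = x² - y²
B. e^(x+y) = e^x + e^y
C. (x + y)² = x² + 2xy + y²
A: fails at (3, 7) — LHS = 16, RHS = -40.
B: fails at (3, 4) — LHS = e^7 ≈ 1097, RHS = e^3 + e^4 ≈ 74.68.
C: holds — e.g. at (3, 4), both sides equal 49.

Answer: C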